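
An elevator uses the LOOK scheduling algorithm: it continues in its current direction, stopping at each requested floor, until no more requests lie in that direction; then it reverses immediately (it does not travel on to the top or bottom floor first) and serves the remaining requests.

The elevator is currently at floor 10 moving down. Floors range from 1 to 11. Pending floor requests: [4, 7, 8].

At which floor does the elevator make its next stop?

Answer: 8

Derivation:
Current floor: 10, direction: down
Requests above: []
Requests below: [4, 7, 8]
Moving down and requests lie below → nearest below is max([4, 7, 8]) = 8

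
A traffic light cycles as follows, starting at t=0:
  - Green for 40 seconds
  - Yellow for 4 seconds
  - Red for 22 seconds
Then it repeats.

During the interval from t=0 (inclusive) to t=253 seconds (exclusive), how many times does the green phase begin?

Cycle = 40+4+22 = 66s
green phase starts at t = k*66 + 0 for k=0,1,2,...
Need k*66+0 < 253 → k < 3.833
k ∈ {0, ..., 3} → 4 starts

Answer: 4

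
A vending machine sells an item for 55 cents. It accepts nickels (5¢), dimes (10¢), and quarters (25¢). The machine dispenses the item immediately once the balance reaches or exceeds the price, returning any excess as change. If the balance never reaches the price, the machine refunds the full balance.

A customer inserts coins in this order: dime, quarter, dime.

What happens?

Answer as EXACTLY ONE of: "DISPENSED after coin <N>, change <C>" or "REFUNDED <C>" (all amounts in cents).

Price: 55¢
Coin 1 (dime, 10¢): balance = 10¢
Coin 2 (quarter, 25¢): balance = 35¢
Coin 3 (dime, 10¢): balance = 45¢
All coins inserted, balance 45¢ < price 55¢ → REFUND 45¢

Answer: REFUNDED 45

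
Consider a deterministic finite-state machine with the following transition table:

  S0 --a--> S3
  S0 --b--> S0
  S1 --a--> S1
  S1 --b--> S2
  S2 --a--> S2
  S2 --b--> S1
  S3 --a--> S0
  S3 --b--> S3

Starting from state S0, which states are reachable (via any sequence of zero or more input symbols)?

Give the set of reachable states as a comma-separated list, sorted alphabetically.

BFS from S0:
  visit S0: S0--a-->S3 (new), S0--b-->S0 (seen)
  visit S3: S3--a-->S0 (seen), S3--b-->S3 (seen)

Answer: S0, S3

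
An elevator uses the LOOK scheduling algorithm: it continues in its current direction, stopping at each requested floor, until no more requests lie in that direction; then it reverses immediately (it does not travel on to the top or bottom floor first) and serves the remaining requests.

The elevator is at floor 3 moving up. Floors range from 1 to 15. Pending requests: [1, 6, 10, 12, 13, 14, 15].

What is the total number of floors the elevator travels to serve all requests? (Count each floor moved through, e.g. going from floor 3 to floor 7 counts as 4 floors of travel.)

Start at floor 3 moving up, LOOK stop order: [6, 10, 12, 13, 14, 15, 1]
  3 → 6: |6-3| = 3, total = 3
  6 → 10: |10-6| = 4, total = 7
  10 → 12: |12-10| = 2, total = 9
  12 → 13: |13-12| = 1, total = 10
  13 → 14: |14-13| = 1, total = 11
  14 → 15: |15-14| = 1, total = 12
  15 → 1: |1-15| = 14, total = 26

Answer: 26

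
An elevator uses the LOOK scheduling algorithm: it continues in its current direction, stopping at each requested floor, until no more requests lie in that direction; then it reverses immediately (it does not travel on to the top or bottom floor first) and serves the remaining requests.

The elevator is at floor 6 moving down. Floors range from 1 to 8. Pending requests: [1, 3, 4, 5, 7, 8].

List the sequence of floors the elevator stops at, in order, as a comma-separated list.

Answer: 5, 4, 3, 1, 7, 8

Derivation:
Current: 6, moving DOWN
Serve below first (descending): [5, 4, 3, 1]
Then reverse, serve above (ascending): [7, 8]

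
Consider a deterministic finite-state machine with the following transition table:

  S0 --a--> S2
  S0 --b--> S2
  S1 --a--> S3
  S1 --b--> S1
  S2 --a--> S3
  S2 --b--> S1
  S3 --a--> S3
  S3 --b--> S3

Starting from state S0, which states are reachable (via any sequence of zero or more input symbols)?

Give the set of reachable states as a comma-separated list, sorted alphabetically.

BFS from S0:
  visit S0: S0--a-->S2 (new), S0--b-->S2 (seen)
  visit S2: S2--a-->S3 (new), S2--b-->S1 (new)
  visit S3: S3--a-->S3 (seen), S3--b-->S3 (seen)
  visit S1: S1--a-->S3 (seen), S1--b-->S1 (seen)

Answer: S0, S1, S2, S3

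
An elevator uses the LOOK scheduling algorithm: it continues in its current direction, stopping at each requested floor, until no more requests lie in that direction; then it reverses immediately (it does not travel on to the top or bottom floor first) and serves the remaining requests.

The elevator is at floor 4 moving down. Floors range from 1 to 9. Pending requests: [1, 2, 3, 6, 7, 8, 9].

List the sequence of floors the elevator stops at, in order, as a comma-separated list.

Answer: 3, 2, 1, 6, 7, 8, 9

Derivation:
Current: 4, moving DOWN
Serve below first (descending): [3, 2, 1]
Then reverse, serve above (ascending): [6, 7, 8, 9]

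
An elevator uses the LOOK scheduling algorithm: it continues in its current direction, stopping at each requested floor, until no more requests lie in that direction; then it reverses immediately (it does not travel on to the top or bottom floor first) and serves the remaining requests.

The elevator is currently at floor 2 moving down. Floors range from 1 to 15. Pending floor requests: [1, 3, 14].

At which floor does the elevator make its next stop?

Current floor: 2, direction: down
Requests above: [3, 14]
Requests below: [1]
Moving down and requests lie below → nearest below is max([1]) = 1

Answer: 1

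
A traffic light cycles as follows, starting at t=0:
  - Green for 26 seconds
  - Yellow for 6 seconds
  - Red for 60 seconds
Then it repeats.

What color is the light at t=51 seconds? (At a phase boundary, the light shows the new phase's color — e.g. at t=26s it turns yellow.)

Answer: red

Derivation:
Cycle length = 26 + 6 + 60 = 92s
t = 51, phase_t = 51 mod 92 = 51
51 >= 32 → RED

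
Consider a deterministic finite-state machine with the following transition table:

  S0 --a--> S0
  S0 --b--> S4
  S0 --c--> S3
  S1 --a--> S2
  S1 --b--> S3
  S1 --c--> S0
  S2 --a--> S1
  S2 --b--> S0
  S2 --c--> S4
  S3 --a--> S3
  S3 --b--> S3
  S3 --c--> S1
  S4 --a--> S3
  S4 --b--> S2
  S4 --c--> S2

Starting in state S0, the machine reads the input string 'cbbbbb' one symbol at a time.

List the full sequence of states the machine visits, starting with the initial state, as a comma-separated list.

Answer: S0, S3, S3, S3, S3, S3, S3

Derivation:
Start: S0
  read 'c': S0 --c--> S3
  read 'b': S3 --b--> S3
  read 'b': S3 --b--> S3
  read 'b': S3 --b--> S3
  read 'b': S3 --b--> S3
  read 'b': S3 --b--> S3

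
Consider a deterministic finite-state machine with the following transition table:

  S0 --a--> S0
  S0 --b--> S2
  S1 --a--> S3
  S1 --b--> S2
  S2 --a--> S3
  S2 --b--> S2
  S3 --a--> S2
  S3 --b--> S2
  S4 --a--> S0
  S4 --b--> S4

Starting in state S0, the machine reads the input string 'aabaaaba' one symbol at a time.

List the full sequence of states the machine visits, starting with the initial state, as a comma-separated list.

Answer: S0, S0, S0, S2, S3, S2, S3, S2, S3

Derivation:
Start: S0
  read 'a': S0 --a--> S0
  read 'a': S0 --a--> S0
  read 'b': S0 --b--> S2
  read 'a': S2 --a--> S3
  read 'a': S3 --a--> S2
  read 'a': S2 --a--> S3
  read 'b': S3 --b--> S2
  read 'a': S2 --a--> S3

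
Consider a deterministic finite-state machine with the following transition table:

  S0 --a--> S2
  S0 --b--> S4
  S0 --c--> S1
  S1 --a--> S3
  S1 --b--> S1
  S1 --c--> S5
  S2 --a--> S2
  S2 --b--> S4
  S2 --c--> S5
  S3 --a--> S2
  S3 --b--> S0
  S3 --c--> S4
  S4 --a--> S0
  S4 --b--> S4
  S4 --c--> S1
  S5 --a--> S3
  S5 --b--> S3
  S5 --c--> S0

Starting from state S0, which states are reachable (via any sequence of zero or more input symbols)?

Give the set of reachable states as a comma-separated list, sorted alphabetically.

BFS from S0:
  visit S0: S0--a-->S2 (new), S0--b-->S4 (new), S0--c-->S1 (new)
  visit S2: S2--a-->S2 (seen), S2--b-->S4 (seen), S2--c-->S5 (new)
  visit S4: S4--a-->S0 (seen), S4--b-->S4 (seen), S4--c-->S1 (seen)
  visit S1: S1--a-->S3 (new), S1--b-->S1 (seen), S1--c-->S5 (seen)
  visit S5: S5--a-->S3 (seen), S5--b-->S3 (seen), S5--c-->S0 (seen)
  visit S3: S3--a-->S2 (seen), S3--b-->S0 (seen), S3--c-->S4 (seen)

Answer: S0, S1, S2, S3, S4, S5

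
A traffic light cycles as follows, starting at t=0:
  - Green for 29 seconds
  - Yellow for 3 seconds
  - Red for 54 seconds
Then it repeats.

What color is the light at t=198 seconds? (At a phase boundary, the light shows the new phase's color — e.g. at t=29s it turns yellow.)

Answer: green

Derivation:
Cycle length = 29 + 3 + 54 = 86s
t = 198, phase_t = 198 mod 86 = 26
26 < 29 (green end) → GREEN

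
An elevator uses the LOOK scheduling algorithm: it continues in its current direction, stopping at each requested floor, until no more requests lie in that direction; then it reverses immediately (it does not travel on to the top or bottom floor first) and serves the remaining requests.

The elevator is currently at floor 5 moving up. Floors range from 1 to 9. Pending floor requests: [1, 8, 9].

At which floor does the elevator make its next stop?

Answer: 8

Derivation:
Current floor: 5, direction: up
Requests above: [8, 9]
Requests below: [1]
Moving up and requests lie above → nearest above is min([8, 9]) = 8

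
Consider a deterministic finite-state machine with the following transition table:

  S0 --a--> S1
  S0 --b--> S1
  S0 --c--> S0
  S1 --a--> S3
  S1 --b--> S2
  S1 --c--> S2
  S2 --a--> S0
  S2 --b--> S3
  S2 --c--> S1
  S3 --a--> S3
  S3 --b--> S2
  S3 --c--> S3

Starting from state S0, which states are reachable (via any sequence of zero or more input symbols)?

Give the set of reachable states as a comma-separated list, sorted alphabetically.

BFS from S0:
  visit S0: S0--a-->S1 (new), S0--b-->S1 (seen), S0--c-->S0 (seen)
  visit S1: S1--a-->S3 (new), S1--b-->S2 (new), S1--c-->S2 (seen)
  visit S3: S3--a-->S3 (seen), S3--b-->S2 (seen), S3--c-->S3 (seen)
  visit S2: S2--a-->S0 (seen), S2--b-->S3 (seen), S2--c-->S1 (seen)

Answer: S0, S1, S2, S3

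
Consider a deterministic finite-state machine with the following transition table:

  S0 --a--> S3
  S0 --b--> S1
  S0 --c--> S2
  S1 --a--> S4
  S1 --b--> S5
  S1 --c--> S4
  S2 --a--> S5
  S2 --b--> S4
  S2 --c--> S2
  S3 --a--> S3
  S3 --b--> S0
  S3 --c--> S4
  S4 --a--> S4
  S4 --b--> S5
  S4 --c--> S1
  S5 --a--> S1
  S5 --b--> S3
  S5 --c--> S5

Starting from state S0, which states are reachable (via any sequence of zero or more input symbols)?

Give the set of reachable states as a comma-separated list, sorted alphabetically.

BFS from S0:
  visit S0: S0--a-->S3 (new), S0--b-->S1 (new), S0--c-->S2 (new)
  visit S3: S3--a-->S3 (seen), S3--b-->S0 (seen), S3--c-->S4 (new)
  visit S1: S1--a-->S4 (seen), S1--b-->S5 (new), S1--c-->S4 (seen)
  visit S2: S2--a-->S5 (seen), S2--b-->S4 (seen), S2--c-->S2 (seen)
  visit S4: S4--a-->S4 (seen), S4--b-->S5 (seen), S4--c-->S1 (seen)
  visit S5: S5--a-->S1 (seen), S5--b-->S3 (seen), S5--c-->S5 (seen)

Answer: S0, S1, S2, S3, S4, S5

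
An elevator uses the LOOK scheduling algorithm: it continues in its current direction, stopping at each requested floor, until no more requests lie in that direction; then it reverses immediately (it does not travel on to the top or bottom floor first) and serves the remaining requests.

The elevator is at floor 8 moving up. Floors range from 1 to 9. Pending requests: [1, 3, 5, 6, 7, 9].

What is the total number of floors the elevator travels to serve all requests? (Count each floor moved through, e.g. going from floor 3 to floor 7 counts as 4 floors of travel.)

Answer: 9

Derivation:
Start at floor 8 moving up, LOOK stop order: [9, 7, 6, 5, 3, 1]
  8 → 9: |9-8| = 1, total = 1
  9 → 7: |7-9| = 2, total = 3
  7 → 6: |6-7| = 1, total = 4
  6 → 5: |5-6| = 1, total = 5
  5 → 3: |3-5| = 2, total = 7
  3 → 1: |1-3| = 2, total = 9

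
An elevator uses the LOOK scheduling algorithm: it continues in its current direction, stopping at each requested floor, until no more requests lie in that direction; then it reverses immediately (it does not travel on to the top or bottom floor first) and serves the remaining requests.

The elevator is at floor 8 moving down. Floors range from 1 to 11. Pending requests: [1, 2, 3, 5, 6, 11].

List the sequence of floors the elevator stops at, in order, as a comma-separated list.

Current: 8, moving DOWN
Serve below first (descending): [6, 5, 3, 2, 1]
Then reverse, serve above (ascending): [11]

Answer: 6, 5, 3, 2, 1, 11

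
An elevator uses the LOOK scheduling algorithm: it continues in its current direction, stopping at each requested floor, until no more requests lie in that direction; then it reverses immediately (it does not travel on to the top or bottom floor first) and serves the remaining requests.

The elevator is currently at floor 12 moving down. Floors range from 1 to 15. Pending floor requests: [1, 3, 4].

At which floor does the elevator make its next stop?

Current floor: 12, direction: down
Requests above: []
Requests below: [1, 3, 4]
Moving down and requests lie below → nearest below is max([1, 3, 4]) = 4

Answer: 4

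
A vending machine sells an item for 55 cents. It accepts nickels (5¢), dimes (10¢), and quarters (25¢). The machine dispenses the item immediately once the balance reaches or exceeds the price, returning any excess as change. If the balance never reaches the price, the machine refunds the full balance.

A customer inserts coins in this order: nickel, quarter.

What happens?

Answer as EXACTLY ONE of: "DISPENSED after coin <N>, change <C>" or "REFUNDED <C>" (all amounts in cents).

Answer: REFUNDED 30

Derivation:
Price: 55¢
Coin 1 (nickel, 5¢): balance = 5¢
Coin 2 (quarter, 25¢): balance = 30¢
All coins inserted, balance 30¢ < price 55¢ → REFUND 30¢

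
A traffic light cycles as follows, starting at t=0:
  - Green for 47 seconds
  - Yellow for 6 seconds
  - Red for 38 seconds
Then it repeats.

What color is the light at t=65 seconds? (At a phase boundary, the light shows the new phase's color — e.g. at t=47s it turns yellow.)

Cycle length = 47 + 6 + 38 = 91s
t = 65, phase_t = 65 mod 91 = 65
65 >= 53 → RED

Answer: red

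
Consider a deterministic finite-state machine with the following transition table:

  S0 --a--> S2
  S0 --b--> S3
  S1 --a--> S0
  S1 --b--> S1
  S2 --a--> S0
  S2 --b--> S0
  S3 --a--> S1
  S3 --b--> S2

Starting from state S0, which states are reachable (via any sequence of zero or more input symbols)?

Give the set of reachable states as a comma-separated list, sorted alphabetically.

BFS from S0:
  visit S0: S0--a-->S2 (new), S0--b-->S3 (new)
  visit S2: S2--a-->S0 (seen), S2--b-->S0 (seen)
  visit S3: S3--a-->S1 (new), S3--b-->S2 (seen)
  visit S1: S1--a-->S0 (seen), S1--b-->S1 (seen)

Answer: S0, S1, S2, S3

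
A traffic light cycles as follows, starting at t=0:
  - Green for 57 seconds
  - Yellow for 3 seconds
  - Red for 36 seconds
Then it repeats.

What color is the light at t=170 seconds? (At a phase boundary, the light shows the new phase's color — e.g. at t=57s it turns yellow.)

Cycle length = 57 + 3 + 36 = 96s
t = 170, phase_t = 170 mod 96 = 74
74 >= 60 → RED

Answer: red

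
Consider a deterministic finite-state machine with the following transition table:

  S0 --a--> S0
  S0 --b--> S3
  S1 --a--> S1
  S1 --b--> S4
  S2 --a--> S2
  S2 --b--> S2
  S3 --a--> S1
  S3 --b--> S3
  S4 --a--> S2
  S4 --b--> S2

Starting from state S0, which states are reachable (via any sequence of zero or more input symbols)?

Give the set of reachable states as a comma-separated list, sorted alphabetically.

BFS from S0:
  visit S0: S0--a-->S0 (seen), S0--b-->S3 (new)
  visit S3: S3--a-->S1 (new), S3--b-->S3 (seen)
  visit S1: S1--a-->S1 (seen), S1--b-->S4 (new)
  visit S4: S4--a-->S2 (new), S4--b-->S2 (seen)
  visit S2: S2--a-->S2 (seen), S2--b-->S2 (seen)

Answer: S0, S1, S2, S3, S4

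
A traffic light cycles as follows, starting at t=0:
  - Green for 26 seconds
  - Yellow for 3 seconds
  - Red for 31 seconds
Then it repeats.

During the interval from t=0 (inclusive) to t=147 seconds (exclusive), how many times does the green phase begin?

Cycle = 26+3+31 = 60s
green phase starts at t = k*60 + 0 for k=0,1,2,...
Need k*60+0 < 147 → k < 2.450
k ∈ {0, ..., 2} → 3 starts

Answer: 3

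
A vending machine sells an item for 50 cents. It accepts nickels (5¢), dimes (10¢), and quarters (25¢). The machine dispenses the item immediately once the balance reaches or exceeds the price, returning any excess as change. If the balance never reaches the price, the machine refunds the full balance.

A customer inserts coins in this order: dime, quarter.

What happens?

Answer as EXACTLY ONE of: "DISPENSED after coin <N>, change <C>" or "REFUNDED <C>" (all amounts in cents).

Price: 50¢
Coin 1 (dime, 10¢): balance = 10¢
Coin 2 (quarter, 25¢): balance = 35¢
All coins inserted, balance 35¢ < price 50¢ → REFUND 35¢

Answer: REFUNDED 35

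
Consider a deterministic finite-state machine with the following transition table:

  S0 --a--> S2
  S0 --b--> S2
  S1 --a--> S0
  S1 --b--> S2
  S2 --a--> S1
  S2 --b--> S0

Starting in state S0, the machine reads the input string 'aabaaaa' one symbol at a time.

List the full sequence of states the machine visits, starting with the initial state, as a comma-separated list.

Answer: S0, S2, S1, S2, S1, S0, S2, S1

Derivation:
Start: S0
  read 'a': S0 --a--> S2
  read 'a': S2 --a--> S1
  read 'b': S1 --b--> S2
  read 'a': S2 --a--> S1
  read 'a': S1 --a--> S0
  read 'a': S0 --a--> S2
  read 'a': S2 --a--> S1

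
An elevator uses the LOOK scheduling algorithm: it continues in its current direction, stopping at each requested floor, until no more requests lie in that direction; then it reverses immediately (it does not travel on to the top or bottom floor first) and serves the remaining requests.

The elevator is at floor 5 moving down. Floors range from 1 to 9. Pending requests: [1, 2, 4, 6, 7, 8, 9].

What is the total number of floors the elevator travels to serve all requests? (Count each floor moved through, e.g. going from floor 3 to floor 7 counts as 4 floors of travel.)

Start at floor 5 moving down, LOOK stop order: [4, 2, 1, 6, 7, 8, 9]
  5 → 4: |4-5| = 1, total = 1
  4 → 2: |2-4| = 2, total = 3
  2 → 1: |1-2| = 1, total = 4
  1 → 6: |6-1| = 5, total = 9
  6 → 7: |7-6| = 1, total = 10
  7 → 8: |8-7| = 1, total = 11
  8 → 9: |9-8| = 1, total = 12

Answer: 12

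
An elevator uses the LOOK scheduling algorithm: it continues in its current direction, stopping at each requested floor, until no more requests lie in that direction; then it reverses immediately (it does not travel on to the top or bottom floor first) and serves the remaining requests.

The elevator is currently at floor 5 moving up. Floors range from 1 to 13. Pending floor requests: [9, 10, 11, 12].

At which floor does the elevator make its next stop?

Answer: 9

Derivation:
Current floor: 5, direction: up
Requests above: [9, 10, 11, 12]
Requests below: []
Moving up and requests lie above → nearest above is min([9, 10, 11, 12]) = 9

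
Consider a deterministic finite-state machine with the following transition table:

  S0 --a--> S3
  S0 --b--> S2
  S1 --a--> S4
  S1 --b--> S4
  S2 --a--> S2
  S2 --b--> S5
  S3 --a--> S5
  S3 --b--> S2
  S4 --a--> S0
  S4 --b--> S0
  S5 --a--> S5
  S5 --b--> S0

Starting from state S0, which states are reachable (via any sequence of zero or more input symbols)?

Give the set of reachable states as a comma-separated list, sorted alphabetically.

BFS from S0:
  visit S0: S0--a-->S3 (new), S0--b-->S2 (new)
  visit S3: S3--a-->S5 (new), S3--b-->S2 (seen)
  visit S2: S2--a-->S2 (seen), S2--b-->S5 (seen)
  visit S5: S5--a-->S5 (seen), S5--b-->S0 (seen)

Answer: S0, S2, S3, S5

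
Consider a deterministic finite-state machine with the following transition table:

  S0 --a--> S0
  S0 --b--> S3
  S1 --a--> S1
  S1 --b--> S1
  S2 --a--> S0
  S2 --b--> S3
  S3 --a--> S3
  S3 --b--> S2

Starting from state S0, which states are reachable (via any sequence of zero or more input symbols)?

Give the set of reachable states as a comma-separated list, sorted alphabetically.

BFS from S0:
  visit S0: S0--a-->S0 (seen), S0--b-->S3 (new)
  visit S3: S3--a-->S3 (seen), S3--b-->S2 (new)
  visit S2: S2--a-->S0 (seen), S2--b-->S3 (seen)

Answer: S0, S2, S3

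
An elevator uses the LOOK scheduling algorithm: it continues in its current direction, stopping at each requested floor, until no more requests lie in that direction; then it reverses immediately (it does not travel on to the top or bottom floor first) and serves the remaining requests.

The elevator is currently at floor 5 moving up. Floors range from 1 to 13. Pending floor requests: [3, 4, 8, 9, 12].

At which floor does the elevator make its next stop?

Current floor: 5, direction: up
Requests above: [8, 9, 12]
Requests below: [3, 4]
Moving up and requests lie above → nearest above is min([8, 9, 12]) = 8

Answer: 8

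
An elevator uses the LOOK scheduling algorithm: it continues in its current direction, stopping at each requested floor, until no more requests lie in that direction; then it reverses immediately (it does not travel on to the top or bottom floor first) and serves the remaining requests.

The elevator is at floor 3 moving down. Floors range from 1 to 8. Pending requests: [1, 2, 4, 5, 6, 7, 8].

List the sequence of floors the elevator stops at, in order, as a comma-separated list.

Answer: 2, 1, 4, 5, 6, 7, 8

Derivation:
Current: 3, moving DOWN
Serve below first (descending): [2, 1]
Then reverse, serve above (ascending): [4, 5, 6, 7, 8]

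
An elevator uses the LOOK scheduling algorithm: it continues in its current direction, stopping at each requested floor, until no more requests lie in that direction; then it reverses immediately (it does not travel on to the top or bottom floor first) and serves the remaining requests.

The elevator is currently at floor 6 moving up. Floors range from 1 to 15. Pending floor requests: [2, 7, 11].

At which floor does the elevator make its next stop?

Current floor: 6, direction: up
Requests above: [7, 11]
Requests below: [2]
Moving up and requests lie above → nearest above is min([7, 11]) = 7

Answer: 7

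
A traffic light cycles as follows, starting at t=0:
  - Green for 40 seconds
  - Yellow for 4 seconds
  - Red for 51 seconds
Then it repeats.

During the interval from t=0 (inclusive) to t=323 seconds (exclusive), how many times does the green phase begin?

Cycle = 40+4+51 = 95s
green phase starts at t = k*95 + 0 for k=0,1,2,...
Need k*95+0 < 323 → k < 3.400
k ∈ {0, ..., 3} → 4 starts

Answer: 4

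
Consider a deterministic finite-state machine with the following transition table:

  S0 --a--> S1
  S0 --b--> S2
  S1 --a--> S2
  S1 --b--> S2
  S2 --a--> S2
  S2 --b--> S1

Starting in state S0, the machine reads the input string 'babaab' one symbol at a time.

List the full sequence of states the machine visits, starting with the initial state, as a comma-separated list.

Answer: S0, S2, S2, S1, S2, S2, S1

Derivation:
Start: S0
  read 'b': S0 --b--> S2
  read 'a': S2 --a--> S2
  read 'b': S2 --b--> S1
  read 'a': S1 --a--> S2
  read 'a': S2 --a--> S2
  read 'b': S2 --b--> S1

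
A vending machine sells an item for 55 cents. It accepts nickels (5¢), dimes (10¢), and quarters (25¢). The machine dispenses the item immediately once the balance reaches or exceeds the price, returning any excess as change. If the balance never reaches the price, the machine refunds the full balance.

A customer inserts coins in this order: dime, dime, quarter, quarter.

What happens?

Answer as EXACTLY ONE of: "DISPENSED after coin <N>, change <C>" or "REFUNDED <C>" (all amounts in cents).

Answer: DISPENSED after coin 4, change 15

Derivation:
Price: 55¢
Coin 1 (dime, 10¢): balance = 10¢
Coin 2 (dime, 10¢): balance = 20¢
Coin 3 (quarter, 25¢): balance = 45¢
Coin 4 (quarter, 25¢): balance = 70¢
  → balance >= price → DISPENSE, change = 70 - 55 = 15¢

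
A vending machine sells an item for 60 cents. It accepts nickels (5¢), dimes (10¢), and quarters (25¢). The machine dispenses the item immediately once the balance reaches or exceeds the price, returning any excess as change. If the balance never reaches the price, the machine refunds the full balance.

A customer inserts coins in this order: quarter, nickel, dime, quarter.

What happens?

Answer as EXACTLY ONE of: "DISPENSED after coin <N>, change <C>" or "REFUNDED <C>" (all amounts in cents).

Price: 60¢
Coin 1 (quarter, 25¢): balance = 25¢
Coin 2 (nickel, 5¢): balance = 30¢
Coin 3 (dime, 10¢): balance = 40¢
Coin 4 (quarter, 25¢): balance = 65¢
  → balance >= price → DISPENSE, change = 65 - 60 = 5¢

Answer: DISPENSED after coin 4, change 5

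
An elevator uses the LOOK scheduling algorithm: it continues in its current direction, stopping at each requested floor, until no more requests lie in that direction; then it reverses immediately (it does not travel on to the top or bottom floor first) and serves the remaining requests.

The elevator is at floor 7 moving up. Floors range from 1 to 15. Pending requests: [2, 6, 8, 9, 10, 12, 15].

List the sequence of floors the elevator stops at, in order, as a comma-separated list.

Current: 7, moving UP
Serve above first (ascending): [8, 9, 10, 12, 15]
Then reverse, serve below (descending): [6, 2]

Answer: 8, 9, 10, 12, 15, 6, 2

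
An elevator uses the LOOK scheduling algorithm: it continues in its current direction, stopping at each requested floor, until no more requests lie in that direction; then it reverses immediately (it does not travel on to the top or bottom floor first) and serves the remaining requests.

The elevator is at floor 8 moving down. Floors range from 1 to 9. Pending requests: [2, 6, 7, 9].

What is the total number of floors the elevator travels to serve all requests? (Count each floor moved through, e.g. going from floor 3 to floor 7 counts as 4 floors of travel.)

Start at floor 8 moving down, LOOK stop order: [7, 6, 2, 9]
  8 → 7: |7-8| = 1, total = 1
  7 → 6: |6-7| = 1, total = 2
  6 → 2: |2-6| = 4, total = 6
  2 → 9: |9-2| = 7, total = 13

Answer: 13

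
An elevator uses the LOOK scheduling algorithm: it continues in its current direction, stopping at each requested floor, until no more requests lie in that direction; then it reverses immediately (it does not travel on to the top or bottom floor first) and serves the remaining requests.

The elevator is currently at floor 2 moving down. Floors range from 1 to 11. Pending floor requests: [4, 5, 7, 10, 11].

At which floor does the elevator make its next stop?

Current floor: 2, direction: down
Requests above: [4, 5, 7, 10, 11]
Requests below: []
Moving down but no requests below → reverse; nearest above is min([4, 5, 7, 10, 11]) = 4

Answer: 4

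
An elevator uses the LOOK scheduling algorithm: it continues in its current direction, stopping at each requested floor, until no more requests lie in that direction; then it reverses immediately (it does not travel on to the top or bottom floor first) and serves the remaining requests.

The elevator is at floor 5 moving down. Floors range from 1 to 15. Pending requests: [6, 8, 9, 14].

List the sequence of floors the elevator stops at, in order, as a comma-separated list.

Current: 5, moving DOWN
Serve below first (descending): []
Then reverse, serve above (ascending): [6, 8, 9, 14]

Answer: 6, 8, 9, 14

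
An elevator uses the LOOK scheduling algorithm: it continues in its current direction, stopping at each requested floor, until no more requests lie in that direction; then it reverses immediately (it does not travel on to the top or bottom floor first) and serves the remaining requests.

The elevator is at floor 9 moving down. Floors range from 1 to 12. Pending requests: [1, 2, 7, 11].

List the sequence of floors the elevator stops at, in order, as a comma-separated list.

Answer: 7, 2, 1, 11

Derivation:
Current: 9, moving DOWN
Serve below first (descending): [7, 2, 1]
Then reverse, serve above (ascending): [11]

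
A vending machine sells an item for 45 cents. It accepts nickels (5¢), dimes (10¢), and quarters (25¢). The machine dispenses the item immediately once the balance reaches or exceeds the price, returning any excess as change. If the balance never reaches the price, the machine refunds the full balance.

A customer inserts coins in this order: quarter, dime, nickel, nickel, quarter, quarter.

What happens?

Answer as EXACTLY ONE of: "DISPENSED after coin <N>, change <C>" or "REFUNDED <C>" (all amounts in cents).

Price: 45¢
Coin 1 (quarter, 25¢): balance = 25¢
Coin 2 (dime, 10¢): balance = 35¢
Coin 3 (nickel, 5¢): balance = 40¢
Coin 4 (nickel, 5¢): balance = 45¢
  → balance >= price → DISPENSE, change = 45 - 45 = 0¢

Answer: DISPENSED after coin 4, change 0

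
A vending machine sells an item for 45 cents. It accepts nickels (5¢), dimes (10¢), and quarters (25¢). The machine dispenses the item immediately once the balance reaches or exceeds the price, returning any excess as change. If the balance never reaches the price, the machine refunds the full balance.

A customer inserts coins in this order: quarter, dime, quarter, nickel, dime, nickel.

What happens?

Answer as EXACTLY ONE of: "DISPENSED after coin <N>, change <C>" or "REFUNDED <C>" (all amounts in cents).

Answer: DISPENSED after coin 3, change 15

Derivation:
Price: 45¢
Coin 1 (quarter, 25¢): balance = 25¢
Coin 2 (dime, 10¢): balance = 35¢
Coin 3 (quarter, 25¢): balance = 60¢
  → balance >= price → DISPENSE, change = 60 - 45 = 15¢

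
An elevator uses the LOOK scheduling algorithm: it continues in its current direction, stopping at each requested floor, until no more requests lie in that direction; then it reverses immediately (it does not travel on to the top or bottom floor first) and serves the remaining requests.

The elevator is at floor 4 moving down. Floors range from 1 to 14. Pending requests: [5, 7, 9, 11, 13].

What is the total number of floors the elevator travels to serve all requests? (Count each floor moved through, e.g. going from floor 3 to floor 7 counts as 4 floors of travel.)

Start at floor 4 moving down, LOOK stop order: [5, 7, 9, 11, 13]
  4 → 5: |5-4| = 1, total = 1
  5 → 7: |7-5| = 2, total = 3
  7 → 9: |9-7| = 2, total = 5
  9 → 11: |11-9| = 2, total = 7
  11 → 13: |13-11| = 2, total = 9

Answer: 9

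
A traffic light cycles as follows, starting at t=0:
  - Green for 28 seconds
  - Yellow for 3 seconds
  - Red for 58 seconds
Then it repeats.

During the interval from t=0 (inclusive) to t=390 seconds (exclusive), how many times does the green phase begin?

Answer: 5

Derivation:
Cycle = 28+3+58 = 89s
green phase starts at t = k*89 + 0 for k=0,1,2,...
Need k*89+0 < 390 → k < 4.382
k ∈ {0, ..., 4} → 5 starts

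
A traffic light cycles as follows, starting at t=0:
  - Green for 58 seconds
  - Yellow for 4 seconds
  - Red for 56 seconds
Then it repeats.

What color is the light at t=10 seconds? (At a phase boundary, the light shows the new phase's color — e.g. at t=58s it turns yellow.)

Answer: green

Derivation:
Cycle length = 58 + 4 + 56 = 118s
t = 10, phase_t = 10 mod 118 = 10
10 < 58 (green end) → GREEN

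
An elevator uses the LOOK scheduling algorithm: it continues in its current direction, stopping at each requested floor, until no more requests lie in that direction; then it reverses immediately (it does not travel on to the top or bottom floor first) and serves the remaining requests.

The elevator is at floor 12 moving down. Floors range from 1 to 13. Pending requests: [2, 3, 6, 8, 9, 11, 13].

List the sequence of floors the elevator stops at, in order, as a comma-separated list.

Current: 12, moving DOWN
Serve below first (descending): [11, 9, 8, 6, 3, 2]
Then reverse, serve above (ascending): [13]

Answer: 11, 9, 8, 6, 3, 2, 13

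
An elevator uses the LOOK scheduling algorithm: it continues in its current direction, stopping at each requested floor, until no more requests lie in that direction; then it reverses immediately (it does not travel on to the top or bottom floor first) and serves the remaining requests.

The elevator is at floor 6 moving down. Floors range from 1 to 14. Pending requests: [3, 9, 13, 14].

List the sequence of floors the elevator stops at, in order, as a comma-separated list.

Answer: 3, 9, 13, 14

Derivation:
Current: 6, moving DOWN
Serve below first (descending): [3]
Then reverse, serve above (ascending): [9, 13, 14]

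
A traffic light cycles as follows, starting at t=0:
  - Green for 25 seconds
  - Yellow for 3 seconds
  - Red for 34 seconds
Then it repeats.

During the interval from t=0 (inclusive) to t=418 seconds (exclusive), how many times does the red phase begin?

Answer: 7

Derivation:
Cycle = 25+3+34 = 62s
red phase starts at t = k*62 + 28 for k=0,1,2,...
Need k*62+28 < 418 → k < 6.290
k ∈ {0, ..., 6} → 7 starts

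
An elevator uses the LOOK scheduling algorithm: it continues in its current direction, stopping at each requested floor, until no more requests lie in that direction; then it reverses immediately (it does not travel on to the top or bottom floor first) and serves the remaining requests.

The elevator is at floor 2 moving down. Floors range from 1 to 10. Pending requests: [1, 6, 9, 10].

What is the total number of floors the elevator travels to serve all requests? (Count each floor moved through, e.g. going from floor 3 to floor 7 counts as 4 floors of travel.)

Start at floor 2 moving down, LOOK stop order: [1, 6, 9, 10]
  2 → 1: |1-2| = 1, total = 1
  1 → 6: |6-1| = 5, total = 6
  6 → 9: |9-6| = 3, total = 9
  9 → 10: |10-9| = 1, total = 10

Answer: 10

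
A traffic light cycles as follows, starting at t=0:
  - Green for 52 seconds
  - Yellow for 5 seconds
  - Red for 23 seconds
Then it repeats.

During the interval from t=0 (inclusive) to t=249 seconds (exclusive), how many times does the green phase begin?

Answer: 4

Derivation:
Cycle = 52+5+23 = 80s
green phase starts at t = k*80 + 0 for k=0,1,2,...
Need k*80+0 < 249 → k < 3.112
k ∈ {0, ..., 3} → 4 starts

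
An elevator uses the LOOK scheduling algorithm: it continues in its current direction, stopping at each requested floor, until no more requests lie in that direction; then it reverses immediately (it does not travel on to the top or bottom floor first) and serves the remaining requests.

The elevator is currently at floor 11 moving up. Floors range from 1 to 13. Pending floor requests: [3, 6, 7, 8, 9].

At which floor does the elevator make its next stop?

Answer: 9

Derivation:
Current floor: 11, direction: up
Requests above: []
Requests below: [3, 6, 7, 8, 9]
Moving up but no requests above → reverse; nearest below is max([3, 6, 7, 8, 9]) = 9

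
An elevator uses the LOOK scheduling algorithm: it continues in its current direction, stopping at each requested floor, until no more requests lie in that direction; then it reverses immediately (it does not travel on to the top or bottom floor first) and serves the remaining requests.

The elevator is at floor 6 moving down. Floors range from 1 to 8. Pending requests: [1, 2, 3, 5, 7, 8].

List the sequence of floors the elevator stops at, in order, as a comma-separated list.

Answer: 5, 3, 2, 1, 7, 8

Derivation:
Current: 6, moving DOWN
Serve below first (descending): [5, 3, 2, 1]
Then reverse, serve above (ascending): [7, 8]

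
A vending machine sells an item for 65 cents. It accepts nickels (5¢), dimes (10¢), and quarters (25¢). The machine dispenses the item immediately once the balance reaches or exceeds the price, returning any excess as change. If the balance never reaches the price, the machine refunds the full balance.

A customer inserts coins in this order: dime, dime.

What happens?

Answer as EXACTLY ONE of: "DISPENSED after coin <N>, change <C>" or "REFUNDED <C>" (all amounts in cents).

Answer: REFUNDED 20

Derivation:
Price: 65¢
Coin 1 (dime, 10¢): balance = 10¢
Coin 2 (dime, 10¢): balance = 20¢
All coins inserted, balance 20¢ < price 65¢ → REFUND 20¢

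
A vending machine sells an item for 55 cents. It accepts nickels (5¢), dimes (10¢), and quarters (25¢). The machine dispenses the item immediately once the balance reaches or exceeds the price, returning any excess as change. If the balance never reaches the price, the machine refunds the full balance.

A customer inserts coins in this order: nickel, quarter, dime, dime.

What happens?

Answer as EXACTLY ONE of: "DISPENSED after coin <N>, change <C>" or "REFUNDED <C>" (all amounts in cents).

Price: 55¢
Coin 1 (nickel, 5¢): balance = 5¢
Coin 2 (quarter, 25¢): balance = 30¢
Coin 3 (dime, 10¢): balance = 40¢
Coin 4 (dime, 10¢): balance = 50¢
All coins inserted, balance 50¢ < price 55¢ → REFUND 50¢

Answer: REFUNDED 50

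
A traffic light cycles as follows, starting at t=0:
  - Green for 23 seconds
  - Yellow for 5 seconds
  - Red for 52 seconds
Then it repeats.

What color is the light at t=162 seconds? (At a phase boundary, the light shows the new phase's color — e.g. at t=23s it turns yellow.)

Answer: green

Derivation:
Cycle length = 23 + 5 + 52 = 80s
t = 162, phase_t = 162 mod 80 = 2
2 < 23 (green end) → GREEN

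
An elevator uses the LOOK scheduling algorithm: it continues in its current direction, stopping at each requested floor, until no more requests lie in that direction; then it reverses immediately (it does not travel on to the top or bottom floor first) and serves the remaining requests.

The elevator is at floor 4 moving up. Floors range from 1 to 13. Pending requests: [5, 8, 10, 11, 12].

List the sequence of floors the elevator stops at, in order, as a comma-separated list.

Current: 4, moving UP
Serve above first (ascending): [5, 8, 10, 11, 12]
Then reverse, serve below (descending): []

Answer: 5, 8, 10, 11, 12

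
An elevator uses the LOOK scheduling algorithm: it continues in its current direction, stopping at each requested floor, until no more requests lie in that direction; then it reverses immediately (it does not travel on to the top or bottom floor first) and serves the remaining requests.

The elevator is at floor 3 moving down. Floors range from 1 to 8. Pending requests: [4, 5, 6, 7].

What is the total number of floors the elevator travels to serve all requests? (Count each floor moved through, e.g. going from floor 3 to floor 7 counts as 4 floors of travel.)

Start at floor 3 moving down, LOOK stop order: [4, 5, 6, 7]
  3 → 4: |4-3| = 1, total = 1
  4 → 5: |5-4| = 1, total = 2
  5 → 6: |6-5| = 1, total = 3
  6 → 7: |7-6| = 1, total = 4

Answer: 4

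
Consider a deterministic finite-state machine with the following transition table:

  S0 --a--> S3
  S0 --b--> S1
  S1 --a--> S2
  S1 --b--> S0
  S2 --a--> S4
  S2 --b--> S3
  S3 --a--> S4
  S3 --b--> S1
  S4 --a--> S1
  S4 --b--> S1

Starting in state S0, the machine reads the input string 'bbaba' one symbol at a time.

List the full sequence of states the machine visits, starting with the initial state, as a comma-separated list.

Answer: S0, S1, S0, S3, S1, S2

Derivation:
Start: S0
  read 'b': S0 --b--> S1
  read 'b': S1 --b--> S0
  read 'a': S0 --a--> S3
  read 'b': S3 --b--> S1
  read 'a': S1 --a--> S2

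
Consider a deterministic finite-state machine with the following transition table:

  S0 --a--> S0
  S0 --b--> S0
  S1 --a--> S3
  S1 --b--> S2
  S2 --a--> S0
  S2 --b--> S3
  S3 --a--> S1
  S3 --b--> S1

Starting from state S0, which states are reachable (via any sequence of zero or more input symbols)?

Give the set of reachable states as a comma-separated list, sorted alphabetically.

BFS from S0:
  visit S0: S0--a-->S0 (seen), S0--b-->S0 (seen)

Answer: S0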